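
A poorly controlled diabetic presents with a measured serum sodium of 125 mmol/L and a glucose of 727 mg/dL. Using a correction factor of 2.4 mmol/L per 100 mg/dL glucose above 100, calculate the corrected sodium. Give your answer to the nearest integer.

Corrected Na = measured Na + 2.4 · (glucose − 100)/100
= 125 + 2.4 · (727 − 100)/100
= 125 + 15
= 140 mmol/L

140 mmol/L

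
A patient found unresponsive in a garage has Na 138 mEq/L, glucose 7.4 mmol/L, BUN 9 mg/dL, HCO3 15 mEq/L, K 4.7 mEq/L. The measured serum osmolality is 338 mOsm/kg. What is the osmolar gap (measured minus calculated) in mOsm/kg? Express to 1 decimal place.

Calculated osmolality = 2·Na + glucose + BUN/2.8
= 2·138 + 7.4 + 9/2.8
= 276 + 7.40 + 3.21
= 286.61 mOsm/kg ≈ 286.6 mOsm/kg
Osmolar gap = measured − calculated = 338 − 286.6 = 51.4 mOsm/kg

51.4 mOsm/kg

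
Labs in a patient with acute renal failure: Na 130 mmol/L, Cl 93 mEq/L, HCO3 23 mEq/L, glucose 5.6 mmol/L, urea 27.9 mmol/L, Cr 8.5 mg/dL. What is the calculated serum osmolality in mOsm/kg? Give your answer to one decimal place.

293.5 mOsm/kg

Calculated osmolality = 2·Na + glucose + urea
= 2·130 + 5.6 + 27.9
= 260 + 5.60 + 27.90
= 293.5 mOsm/kg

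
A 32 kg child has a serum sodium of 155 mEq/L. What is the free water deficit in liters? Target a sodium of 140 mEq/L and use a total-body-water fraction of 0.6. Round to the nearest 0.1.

2.1 L

TBW = 0.6 · 32 = 19.2 L
Free water deficit = TBW · (Na/140 − 1)
= 19.2 · (155/140 − 1)
= 19.2 · 0.1071
= 2.06 L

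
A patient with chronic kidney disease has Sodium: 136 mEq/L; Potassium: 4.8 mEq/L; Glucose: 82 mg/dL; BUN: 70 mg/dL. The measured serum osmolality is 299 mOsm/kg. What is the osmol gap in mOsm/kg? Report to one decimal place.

Calculated osmolality = 2·Na + glucose/18 + BUN/2.8
= 2·136 + 82/18 + 70/2.8
= 272 + 4.56 + 25
= 301.56 mOsm/kg ≈ 301.6 mOsm/kg
Osmolar gap = measured − calculated = 299 − 301.6 = -2.6 mOsm/kg

-2.6 mOsm/kg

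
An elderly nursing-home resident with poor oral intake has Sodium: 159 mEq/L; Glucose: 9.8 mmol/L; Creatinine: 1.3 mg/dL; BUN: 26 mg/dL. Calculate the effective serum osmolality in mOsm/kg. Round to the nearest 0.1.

327.8 mOsm/kg

Effective osmolality excludes urea (freely permeant across cell membranes):
2·Na + glucose
= 2·159 + 9.8
= 318 + 9.8
= 327.8 mOsm/kg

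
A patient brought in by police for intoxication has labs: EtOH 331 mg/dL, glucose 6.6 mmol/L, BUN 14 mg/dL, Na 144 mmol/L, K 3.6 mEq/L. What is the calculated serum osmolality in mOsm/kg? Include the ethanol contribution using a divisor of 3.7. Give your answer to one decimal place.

389.1 mOsm/kg

Calculated osmolality = 2·Na + glucose + BUN/2.8 + ethanol/3.7
= 2·144 + 6.6 + 14/2.8 + 331/3.7
= 288 + 6.60 + 5 + 89.46
= 389.06 mOsm/kg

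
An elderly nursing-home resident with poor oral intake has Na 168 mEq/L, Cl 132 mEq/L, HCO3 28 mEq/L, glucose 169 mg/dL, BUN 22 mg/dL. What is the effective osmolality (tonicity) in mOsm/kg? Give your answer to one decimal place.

345.4 mOsm/kg

Effective osmolality excludes urea (freely permeant across cell membranes):
2·Na + glucose/18
= 2·168 + 169/18
= 336 + 9.39
= 345.39 mOsm/kg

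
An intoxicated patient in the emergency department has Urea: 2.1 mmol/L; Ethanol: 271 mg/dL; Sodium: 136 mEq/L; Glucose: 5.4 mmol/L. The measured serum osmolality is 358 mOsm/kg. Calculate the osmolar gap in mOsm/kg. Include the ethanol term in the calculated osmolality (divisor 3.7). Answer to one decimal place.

5.3 mOsm/kg

Calculated osmolality = 2·Na + glucose + urea + ethanol/3.7
= 2·136 + 5.4 + 2.1 + 271/3.7
= 272 + 5.40 + 2.10 + 73.24
= 352.74 mOsm/kg ≈ 352.7 mOsm/kg
Osmolar gap = measured − calculated = 358 − 352.7 = 5.3 mOsm/kg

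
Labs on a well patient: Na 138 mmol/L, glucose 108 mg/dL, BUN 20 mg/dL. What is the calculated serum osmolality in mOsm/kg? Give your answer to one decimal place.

289.1 mOsm/kg

Calculated osmolality = 2·Na + glucose/18 + BUN/2.8
= 2·138 + 108/18 + 20/2.8
= 276 + 6 + 7.14
= 289.14 mOsm/kg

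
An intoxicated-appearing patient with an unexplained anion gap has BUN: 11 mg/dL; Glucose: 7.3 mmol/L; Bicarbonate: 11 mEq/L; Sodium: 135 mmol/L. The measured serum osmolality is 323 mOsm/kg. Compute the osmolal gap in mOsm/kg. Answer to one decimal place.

Calculated osmolality = 2·Na + glucose + BUN/2.8
= 2·135 + 7.3 + 11/2.8
= 270 + 7.30 + 3.93
= 281.23 mOsm/kg ≈ 281.2 mOsm/kg
Osmolar gap = measured − calculated = 323 − 281.2 = 41.8 mOsm/kg

41.8 mOsm/kg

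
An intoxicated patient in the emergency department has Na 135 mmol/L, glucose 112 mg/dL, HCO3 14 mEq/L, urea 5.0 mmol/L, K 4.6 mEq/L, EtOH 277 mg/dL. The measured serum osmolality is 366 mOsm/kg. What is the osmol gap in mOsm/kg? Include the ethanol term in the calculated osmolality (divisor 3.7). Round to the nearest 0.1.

Calculated osmolality = 2·Na + glucose/18 + urea + ethanol/3.7
= 2·135 + 112/18 + 5 + 277/3.7
= 270 + 6.22 + 5 + 74.86
= 356.08 mOsm/kg ≈ 356.1 mOsm/kg
Osmolar gap = measured − calculated = 366 − 356.1 = 9.9 mOsm/kg

9.9 mOsm/kg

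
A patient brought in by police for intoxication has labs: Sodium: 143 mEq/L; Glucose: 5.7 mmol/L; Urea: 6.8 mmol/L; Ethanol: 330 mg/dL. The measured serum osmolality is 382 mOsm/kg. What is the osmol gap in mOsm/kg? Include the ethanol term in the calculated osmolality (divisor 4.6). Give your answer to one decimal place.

11.8 mOsm/kg

Calculated osmolality = 2·Na + glucose + urea + ethanol/4.6
= 2·143 + 5.7 + 6.8 + 330/4.6
= 286 + 5.70 + 6.80 + 71.74
= 370.24 mOsm/kg ≈ 370.2 mOsm/kg
Osmolar gap = measured − calculated = 382 − 370.2 = 11.8 mOsm/kg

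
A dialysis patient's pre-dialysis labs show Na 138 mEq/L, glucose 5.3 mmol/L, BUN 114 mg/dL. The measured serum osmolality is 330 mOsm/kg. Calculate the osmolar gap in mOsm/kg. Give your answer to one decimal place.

8.0 mOsm/kg

Calculated osmolality = 2·Na + glucose + BUN/2.8
= 2·138 + 5.3 + 114/2.8
= 276 + 5.30 + 40.71
= 322.01 mOsm/kg ≈ 322.0 mOsm/kg
Osmolar gap = measured − calculated = 330 − 322.0 = 8.0 mOsm/kg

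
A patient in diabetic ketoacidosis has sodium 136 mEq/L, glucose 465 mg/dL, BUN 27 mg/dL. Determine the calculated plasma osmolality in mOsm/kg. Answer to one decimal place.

307.5 mOsm/kg

Calculated osmolality = 2·Na + glucose/18 + BUN/2.8
= 2·136 + 465/18 + 27/2.8
= 272 + 25.83 + 9.64
= 307.47 mOsm/kg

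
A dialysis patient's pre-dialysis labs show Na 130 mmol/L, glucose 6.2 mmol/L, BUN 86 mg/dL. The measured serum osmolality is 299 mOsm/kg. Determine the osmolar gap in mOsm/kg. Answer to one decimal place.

2.1 mOsm/kg

Calculated osmolality = 2·Na + glucose + BUN/2.8
= 2·130 + 6.2 + 86/2.8
= 260 + 6.20 + 30.71
= 296.91 mOsm/kg ≈ 296.9 mOsm/kg
Osmolar gap = measured − calculated = 299 − 296.9 = 2.1 mOsm/kg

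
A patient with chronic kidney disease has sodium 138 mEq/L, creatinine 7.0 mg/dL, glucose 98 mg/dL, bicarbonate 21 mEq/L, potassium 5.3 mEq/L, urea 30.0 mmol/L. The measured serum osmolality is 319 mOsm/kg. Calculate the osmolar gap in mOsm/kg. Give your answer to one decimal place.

7.6 mOsm/kg

Calculated osmolality = 2·Na + glucose/18 + urea
= 2·138 + 98/18 + 30
= 276 + 5.44 + 30
= 311.44 mOsm/kg ≈ 311.4 mOsm/kg
Osmolar gap = measured − calculated = 319 − 311.4 = 7.6 mOsm/kg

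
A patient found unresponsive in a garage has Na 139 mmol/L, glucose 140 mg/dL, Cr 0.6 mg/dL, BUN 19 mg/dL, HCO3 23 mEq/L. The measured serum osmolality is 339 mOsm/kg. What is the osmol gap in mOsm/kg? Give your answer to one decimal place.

46.4 mOsm/kg

Calculated osmolality = 2·Na + glucose/18 + BUN/2.8
= 2·139 + 140/18 + 19/2.8
= 278 + 7.78 + 6.79
= 292.57 mOsm/kg ≈ 292.6 mOsm/kg
Osmolar gap = measured − calculated = 339 − 292.6 = 46.4 mOsm/kg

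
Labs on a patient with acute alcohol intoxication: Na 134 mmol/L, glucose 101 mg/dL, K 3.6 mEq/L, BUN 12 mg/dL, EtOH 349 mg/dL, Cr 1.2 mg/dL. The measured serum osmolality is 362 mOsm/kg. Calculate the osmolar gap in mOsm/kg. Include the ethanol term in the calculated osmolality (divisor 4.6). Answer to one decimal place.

8.2 mOsm/kg

Calculated osmolality = 2·Na + glucose/18 + BUN/2.8 + ethanol/4.6
= 2·134 + 101/18 + 12/2.8 + 349/4.6
= 268 + 5.61 + 4.29 + 75.87
= 353.77 mOsm/kg ≈ 353.8 mOsm/kg
Osmolar gap = measured − calculated = 362 − 353.8 = 8.2 mOsm/kg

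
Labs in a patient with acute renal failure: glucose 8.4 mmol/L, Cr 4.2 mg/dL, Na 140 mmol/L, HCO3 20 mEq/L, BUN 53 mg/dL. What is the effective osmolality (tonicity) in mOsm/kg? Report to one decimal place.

288.4 mOsm/kg

Effective osmolality excludes urea (freely permeant across cell membranes):
2·Na + glucose
= 2·140 + 8.4
= 280 + 8.4
= 288.4 mOsm/kg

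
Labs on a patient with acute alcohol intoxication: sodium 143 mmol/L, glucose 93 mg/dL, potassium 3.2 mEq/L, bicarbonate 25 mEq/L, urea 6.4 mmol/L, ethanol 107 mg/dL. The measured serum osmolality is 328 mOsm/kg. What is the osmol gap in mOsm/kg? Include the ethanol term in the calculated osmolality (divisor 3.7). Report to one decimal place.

Calculated osmolality = 2·Na + glucose/18 + urea + ethanol/3.7
= 2·143 + 93/18 + 6.4 + 107/3.7
= 286 + 5.17 + 6.40 + 28.92
= 326.49 mOsm/kg ≈ 326.5 mOsm/kg
Osmolar gap = measured − calculated = 328 − 326.5 = 1.5 mOsm/kg

1.5 mOsm/kg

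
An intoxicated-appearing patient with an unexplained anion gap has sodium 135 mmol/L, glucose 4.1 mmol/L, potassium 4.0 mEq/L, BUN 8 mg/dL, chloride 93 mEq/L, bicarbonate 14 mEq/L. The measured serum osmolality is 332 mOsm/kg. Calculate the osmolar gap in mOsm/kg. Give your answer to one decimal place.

Calculated osmolality = 2·Na + glucose + BUN/2.8
= 2·135 + 4.1 + 8/2.8
= 270 + 4.10 + 2.86
= 276.96 mOsm/kg ≈ 277.0 mOsm/kg
Osmolar gap = measured − calculated = 332 − 277.0 = 55.0 mOsm/kg

55.0 mOsm/kg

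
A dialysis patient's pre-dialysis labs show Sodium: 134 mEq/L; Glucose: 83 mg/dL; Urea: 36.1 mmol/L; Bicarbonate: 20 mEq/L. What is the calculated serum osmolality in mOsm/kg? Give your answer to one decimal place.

308.7 mOsm/kg

Calculated osmolality = 2·Na + glucose/18 + urea
= 2·134 + 83/18 + 36.1
= 268 + 4.61 + 36.10
= 308.71 mOsm/kg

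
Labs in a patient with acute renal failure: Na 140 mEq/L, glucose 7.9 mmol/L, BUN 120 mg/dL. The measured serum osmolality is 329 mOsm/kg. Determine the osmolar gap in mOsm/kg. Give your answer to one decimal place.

-1.8 mOsm/kg

Calculated osmolality = 2·Na + glucose + BUN/2.8
= 2·140 + 7.9 + 120/2.8
= 280 + 7.90 + 42.86
= 330.76 mOsm/kg ≈ 330.8 mOsm/kg
Osmolar gap = measured − calculated = 329 − 330.8 = -1.8 mOsm/kg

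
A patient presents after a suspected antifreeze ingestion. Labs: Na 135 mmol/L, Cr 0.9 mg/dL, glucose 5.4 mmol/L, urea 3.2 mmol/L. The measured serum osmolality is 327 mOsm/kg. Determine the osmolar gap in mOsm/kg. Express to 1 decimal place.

Calculated osmolality = 2·Na + glucose + urea
= 2·135 + 5.4 + 3.2
= 270 + 5.40 + 3.20
= 278.6 mOsm/kg ≈ 278.6 mOsm/kg
Osmolar gap = measured − calculated = 327 − 278.6 = 48.4 mOsm/kg

48.4 mOsm/kg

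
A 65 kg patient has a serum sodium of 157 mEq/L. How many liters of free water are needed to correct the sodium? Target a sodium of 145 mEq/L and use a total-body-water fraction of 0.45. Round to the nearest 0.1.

TBW = 0.45 · 65 = 29.25 L
Free water deficit = TBW · (Na/145 − 1)
= 29.25 · (157/145 − 1)
= 29.25 · 0.0828
= 2.42 L

2.4 L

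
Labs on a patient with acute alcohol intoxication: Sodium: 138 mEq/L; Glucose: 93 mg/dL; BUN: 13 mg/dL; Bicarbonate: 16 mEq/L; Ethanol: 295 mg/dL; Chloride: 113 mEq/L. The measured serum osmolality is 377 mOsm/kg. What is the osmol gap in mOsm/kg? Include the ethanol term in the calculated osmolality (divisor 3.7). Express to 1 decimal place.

Calculated osmolality = 2·Na + glucose/18 + BUN/2.8 + ethanol/3.7
= 2·138 + 93/18 + 13/2.8 + 295/3.7
= 276 + 5.17 + 4.64 + 79.73
= 365.54 mOsm/kg ≈ 365.5 mOsm/kg
Osmolar gap = measured − calculated = 377 − 365.5 = 11.5 mOsm/kg

11.5 mOsm/kg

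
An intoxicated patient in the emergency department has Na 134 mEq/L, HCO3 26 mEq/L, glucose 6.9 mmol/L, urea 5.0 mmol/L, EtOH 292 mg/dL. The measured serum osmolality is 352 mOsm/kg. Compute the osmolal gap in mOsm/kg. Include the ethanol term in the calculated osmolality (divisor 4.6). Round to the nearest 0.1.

8.6 mOsm/kg

Calculated osmolality = 2·Na + glucose + urea + ethanol/4.6
= 2·134 + 6.9 + 5 + 292/4.6
= 268 + 6.90 + 5 + 63.48
= 343.38 mOsm/kg ≈ 343.4 mOsm/kg
Osmolar gap = measured − calculated = 352 − 343.4 = 8.6 mOsm/kg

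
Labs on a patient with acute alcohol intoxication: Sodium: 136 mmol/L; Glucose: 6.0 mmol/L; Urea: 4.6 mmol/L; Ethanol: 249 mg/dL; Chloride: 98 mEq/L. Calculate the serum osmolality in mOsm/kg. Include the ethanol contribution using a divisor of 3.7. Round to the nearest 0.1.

349.9 mOsm/kg

Calculated osmolality = 2·Na + glucose + urea + ethanol/3.7
= 2·136 + 6 + 4.6 + 249/3.7
= 272 + 6 + 4.60 + 67.30
= 349.9 mOsm/kg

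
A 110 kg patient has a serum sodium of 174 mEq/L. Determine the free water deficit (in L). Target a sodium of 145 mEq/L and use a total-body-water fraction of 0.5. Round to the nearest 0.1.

11.0 L

TBW = 0.5 · 110 = 55 L
Free water deficit = TBW · (Na/145 − 1)
= 55 · (174/145 − 1)
= 55 · 0.2
= 11 L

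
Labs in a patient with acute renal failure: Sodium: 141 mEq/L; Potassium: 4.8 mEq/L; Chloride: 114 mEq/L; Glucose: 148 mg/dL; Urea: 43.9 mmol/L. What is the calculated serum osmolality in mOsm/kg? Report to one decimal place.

334.1 mOsm/kg

Calculated osmolality = 2·Na + glucose/18 + urea
= 2·141 + 148/18 + 43.9
= 282 + 8.22 + 43.90
= 334.12 mOsm/kg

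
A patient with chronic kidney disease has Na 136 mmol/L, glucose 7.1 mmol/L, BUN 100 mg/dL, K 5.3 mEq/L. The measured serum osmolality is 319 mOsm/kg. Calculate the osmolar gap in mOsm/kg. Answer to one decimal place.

4.2 mOsm/kg

Calculated osmolality = 2·Na + glucose + BUN/2.8
= 2·136 + 7.1 + 100/2.8
= 272 + 7.10 + 35.71
= 314.81 mOsm/kg ≈ 314.8 mOsm/kg
Osmolar gap = measured − calculated = 319 − 314.8 = 4.2 mOsm/kg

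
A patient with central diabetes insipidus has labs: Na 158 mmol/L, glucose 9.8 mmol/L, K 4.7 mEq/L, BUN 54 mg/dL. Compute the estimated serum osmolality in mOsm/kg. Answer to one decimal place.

Calculated osmolality = 2·Na + glucose + BUN/2.8
= 2·158 + 9.8 + 54/2.8
= 316 + 9.80 + 19.29
= 345.09 mOsm/kg

345.1 mOsm/kg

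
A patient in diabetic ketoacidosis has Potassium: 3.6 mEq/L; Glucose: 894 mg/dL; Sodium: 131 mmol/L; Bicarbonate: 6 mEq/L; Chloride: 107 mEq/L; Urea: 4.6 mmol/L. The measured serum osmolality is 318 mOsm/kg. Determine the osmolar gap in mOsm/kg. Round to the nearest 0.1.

Calculated osmolality = 2·Na + glucose/18 + urea
= 2·131 + 894/18 + 4.6
= 262 + 49.67 + 4.60
= 316.27 mOsm/kg ≈ 316.3 mOsm/kg
Osmolar gap = measured − calculated = 318 − 316.3 = 1.7 mOsm/kg

1.7 mOsm/kg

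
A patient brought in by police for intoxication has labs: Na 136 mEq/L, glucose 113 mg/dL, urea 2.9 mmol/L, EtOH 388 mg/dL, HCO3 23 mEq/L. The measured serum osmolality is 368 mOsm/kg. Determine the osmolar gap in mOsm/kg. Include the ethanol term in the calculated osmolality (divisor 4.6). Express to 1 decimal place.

2.5 mOsm/kg

Calculated osmolality = 2·Na + glucose/18 + urea + ethanol/4.6
= 2·136 + 113/18 + 2.9 + 388/4.6
= 272 + 6.28 + 2.90 + 84.35
= 365.53 mOsm/kg ≈ 365.5 mOsm/kg
Osmolar gap = measured − calculated = 368 − 365.5 = 2.5 mOsm/kg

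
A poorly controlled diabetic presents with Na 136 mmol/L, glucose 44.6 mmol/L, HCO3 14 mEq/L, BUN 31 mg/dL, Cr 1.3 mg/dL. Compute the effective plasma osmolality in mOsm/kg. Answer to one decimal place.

Effective osmolality excludes urea (freely permeant across cell membranes):
2·Na + glucose
= 2·136 + 44.6
= 272 + 44.6
= 316.6 mOsm/kg

316.6 mOsm/kg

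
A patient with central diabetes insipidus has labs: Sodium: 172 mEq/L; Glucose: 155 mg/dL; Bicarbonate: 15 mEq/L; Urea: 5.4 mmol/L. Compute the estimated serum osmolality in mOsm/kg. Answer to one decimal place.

Calculated osmolality = 2·Na + glucose/18 + urea
= 2·172 + 155/18 + 5.4
= 344 + 8.61 + 5.40
= 358.01 mOsm/kg

358.0 mOsm/kg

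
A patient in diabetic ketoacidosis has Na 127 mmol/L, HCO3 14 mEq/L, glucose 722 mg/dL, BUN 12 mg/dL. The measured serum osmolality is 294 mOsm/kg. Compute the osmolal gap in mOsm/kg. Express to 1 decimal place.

-4.4 mOsm/kg

Calculated osmolality = 2·Na + glucose/18 + BUN/2.8
= 2·127 + 722/18 + 12/2.8
= 254 + 40.11 + 4.29
= 298.4 mOsm/kg ≈ 298.4 mOsm/kg
Osmolar gap = measured − calculated = 294 − 298.4 = -4.4 mOsm/kg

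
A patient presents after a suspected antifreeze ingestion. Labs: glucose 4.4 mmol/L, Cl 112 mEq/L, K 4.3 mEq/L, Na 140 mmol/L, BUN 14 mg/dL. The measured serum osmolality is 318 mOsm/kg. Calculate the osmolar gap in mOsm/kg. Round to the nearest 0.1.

28.6 mOsm/kg

Calculated osmolality = 2·Na + glucose + BUN/2.8
= 2·140 + 4.4 + 14/2.8
= 280 + 4.40 + 5
= 289.4 mOsm/kg ≈ 289.4 mOsm/kg
Osmolar gap = measured − calculated = 318 − 289.4 = 28.6 mOsm/kg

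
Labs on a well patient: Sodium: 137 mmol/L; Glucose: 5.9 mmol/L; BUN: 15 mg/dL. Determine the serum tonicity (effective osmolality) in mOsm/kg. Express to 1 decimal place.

Effective osmolality excludes urea (freely permeant across cell membranes):
2·Na + glucose
= 2·137 + 5.9
= 274 + 5.9
= 279.9 mOsm/kg

279.9 mOsm/kg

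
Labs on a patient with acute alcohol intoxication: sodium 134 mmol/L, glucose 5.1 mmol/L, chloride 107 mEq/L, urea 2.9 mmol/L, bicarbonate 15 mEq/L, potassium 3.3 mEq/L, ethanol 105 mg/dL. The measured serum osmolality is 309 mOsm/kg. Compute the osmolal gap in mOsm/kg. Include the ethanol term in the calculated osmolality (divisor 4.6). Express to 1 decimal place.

10.2 mOsm/kg

Calculated osmolality = 2·Na + glucose + urea + ethanol/4.6
= 2·134 + 5.1 + 2.9 + 105/4.6
= 268 + 5.10 + 2.90 + 22.83
= 298.83 mOsm/kg ≈ 298.8 mOsm/kg
Osmolar gap = measured − calculated = 309 − 298.8 = 10.2 mOsm/kg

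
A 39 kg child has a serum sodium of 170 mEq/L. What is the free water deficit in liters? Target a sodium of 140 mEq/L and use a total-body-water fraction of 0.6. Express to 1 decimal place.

TBW = 0.6 · 39 = 23.4 L
Free water deficit = TBW · (Na/140 − 1)
= 23.4 · (170/140 − 1)
= 23.4 · 0.2143
= 5.01 L

5.0 L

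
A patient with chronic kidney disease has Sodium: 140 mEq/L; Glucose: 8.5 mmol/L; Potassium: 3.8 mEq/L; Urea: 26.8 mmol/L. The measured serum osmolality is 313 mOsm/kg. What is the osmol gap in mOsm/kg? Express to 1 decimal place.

-2.3 mOsm/kg

Calculated osmolality = 2·Na + glucose + urea
= 2·140 + 8.5 + 26.8
= 280 + 8.50 + 26.80
= 315.3 mOsm/kg ≈ 315.3 mOsm/kg
Osmolar gap = measured − calculated = 313 − 315.3 = -2.3 mOsm/kg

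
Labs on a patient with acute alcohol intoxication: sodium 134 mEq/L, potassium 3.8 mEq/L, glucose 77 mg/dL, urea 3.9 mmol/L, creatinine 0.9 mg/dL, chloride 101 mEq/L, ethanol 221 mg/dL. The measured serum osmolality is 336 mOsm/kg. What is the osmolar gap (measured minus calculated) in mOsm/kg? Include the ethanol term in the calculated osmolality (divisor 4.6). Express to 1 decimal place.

11.8 mOsm/kg

Calculated osmolality = 2·Na + glucose/18 + urea + ethanol/4.6
= 2·134 + 77/18 + 3.9 + 221/4.6
= 268 + 4.28 + 3.90 + 48.04
= 324.22 mOsm/kg ≈ 324.2 mOsm/kg
Osmolar gap = measured − calculated = 336 − 324.2 = 11.8 mOsm/kg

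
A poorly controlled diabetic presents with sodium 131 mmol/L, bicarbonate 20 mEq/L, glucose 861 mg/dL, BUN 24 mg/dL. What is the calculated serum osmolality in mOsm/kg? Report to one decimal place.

318.4 mOsm/kg

Calculated osmolality = 2·Na + glucose/18 + BUN/2.8
= 2·131 + 861/18 + 24/2.8
= 262 + 47.83 + 8.57
= 318.4 mOsm/kg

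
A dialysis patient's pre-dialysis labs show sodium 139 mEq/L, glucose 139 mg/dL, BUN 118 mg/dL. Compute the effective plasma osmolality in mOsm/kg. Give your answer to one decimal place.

285.7 mOsm/kg

Effective osmolality excludes urea (freely permeant across cell membranes):
2·Na + glucose/18
= 2·139 + 139/18
= 278 + 7.72
= 285.72 mOsm/kg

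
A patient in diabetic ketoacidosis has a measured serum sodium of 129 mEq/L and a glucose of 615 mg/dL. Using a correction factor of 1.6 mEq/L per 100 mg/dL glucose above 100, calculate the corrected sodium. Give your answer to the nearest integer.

137 mEq/L

Corrected Na = measured Na + 1.6 · (glucose − 100)/100
= 129 + 1.6 · (615 − 100)/100
= 129 + 8.2
= 137.2 mEq/L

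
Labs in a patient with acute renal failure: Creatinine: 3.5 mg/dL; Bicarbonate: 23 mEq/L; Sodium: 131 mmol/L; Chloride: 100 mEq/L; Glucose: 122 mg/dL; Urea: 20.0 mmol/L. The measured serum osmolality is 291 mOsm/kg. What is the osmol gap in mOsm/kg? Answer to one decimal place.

Calculated osmolality = 2·Na + glucose/18 + urea
= 2·131 + 122/18 + 20
= 262 + 6.78 + 20
= 288.78 mOsm/kg ≈ 288.8 mOsm/kg
Osmolar gap = measured − calculated = 291 − 288.8 = 2.2 mOsm/kg

2.2 mOsm/kg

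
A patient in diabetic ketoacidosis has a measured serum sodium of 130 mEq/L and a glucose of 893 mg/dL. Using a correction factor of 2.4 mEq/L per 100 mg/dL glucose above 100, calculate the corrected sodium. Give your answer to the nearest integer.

149 mEq/L

Corrected Na = measured Na + 2.4 · (glucose − 100)/100
= 130 + 2.4 · (893 − 100)/100
= 130 + 19
= 149 mEq/L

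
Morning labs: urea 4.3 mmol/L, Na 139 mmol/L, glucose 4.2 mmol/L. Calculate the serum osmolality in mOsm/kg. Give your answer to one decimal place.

286.5 mOsm/kg

Calculated osmolality = 2·Na + glucose + urea
= 2·139 + 4.2 + 4.3
= 278 + 4.20 + 4.30
= 286.5 mOsm/kg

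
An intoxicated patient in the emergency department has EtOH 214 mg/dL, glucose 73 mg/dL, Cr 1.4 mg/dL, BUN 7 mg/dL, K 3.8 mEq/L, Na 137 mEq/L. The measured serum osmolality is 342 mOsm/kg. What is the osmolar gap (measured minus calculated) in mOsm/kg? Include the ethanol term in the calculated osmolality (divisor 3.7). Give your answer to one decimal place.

Calculated osmolality = 2·Na + glucose/18 + BUN/2.8 + ethanol/3.7
= 2·137 + 73/18 + 7/2.8 + 214/3.7
= 274 + 4.06 + 2.50 + 57.84
= 338.4 mOsm/kg ≈ 338.4 mOsm/kg
Osmolar gap = measured − calculated = 342 − 338.4 = 3.6 mOsm/kg

3.6 mOsm/kg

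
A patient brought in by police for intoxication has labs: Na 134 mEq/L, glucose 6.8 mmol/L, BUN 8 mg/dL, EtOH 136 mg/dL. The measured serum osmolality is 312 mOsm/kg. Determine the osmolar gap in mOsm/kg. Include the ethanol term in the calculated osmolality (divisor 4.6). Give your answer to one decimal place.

4.8 mOsm/kg

Calculated osmolality = 2·Na + glucose + BUN/2.8 + ethanol/4.6
= 2·134 + 6.8 + 8/2.8 + 136/4.6
= 268 + 6.80 + 2.86 + 29.57
= 307.23 mOsm/kg ≈ 307.2 mOsm/kg
Osmolar gap = measured − calculated = 312 − 307.2 = 4.8 mOsm/kg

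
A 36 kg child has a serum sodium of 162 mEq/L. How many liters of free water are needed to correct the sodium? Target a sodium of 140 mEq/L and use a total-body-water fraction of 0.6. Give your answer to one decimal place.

TBW = 0.6 · 36 = 21.6 L
Free water deficit = TBW · (Na/140 − 1)
= 21.6 · (162/140 − 1)
= 21.6 · 0.1571
= 3.39 L

3.4 L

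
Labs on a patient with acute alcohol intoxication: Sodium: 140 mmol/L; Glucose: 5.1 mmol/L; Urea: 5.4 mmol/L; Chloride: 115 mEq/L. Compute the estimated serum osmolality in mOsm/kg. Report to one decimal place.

290.5 mOsm/kg

Calculated osmolality = 2·Na + glucose + urea
= 2·140 + 5.1 + 5.4
= 280 + 5.10 + 5.40
= 290.5 mOsm/kg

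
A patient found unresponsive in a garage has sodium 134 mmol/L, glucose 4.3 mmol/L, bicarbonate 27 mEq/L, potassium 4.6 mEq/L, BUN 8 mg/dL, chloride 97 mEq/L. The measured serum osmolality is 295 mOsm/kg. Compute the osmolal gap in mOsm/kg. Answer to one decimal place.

Calculated osmolality = 2·Na + glucose + BUN/2.8
= 2·134 + 4.3 + 8/2.8
= 268 + 4.30 + 2.86
= 275.16 mOsm/kg ≈ 275.2 mOsm/kg
Osmolar gap = measured − calculated = 295 − 275.2 = 19.8 mOsm/kg

19.8 mOsm/kg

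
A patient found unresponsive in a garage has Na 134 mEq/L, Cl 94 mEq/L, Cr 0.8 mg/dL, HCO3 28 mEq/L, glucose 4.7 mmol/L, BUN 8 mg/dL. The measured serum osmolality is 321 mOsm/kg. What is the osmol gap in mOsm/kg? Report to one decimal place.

Calculated osmolality = 2·Na + glucose + BUN/2.8
= 2·134 + 4.7 + 8/2.8
= 268 + 4.70 + 2.86
= 275.56 mOsm/kg ≈ 275.6 mOsm/kg
Osmolar gap = measured − calculated = 321 − 275.6 = 45.4 mOsm/kg

45.4 mOsm/kg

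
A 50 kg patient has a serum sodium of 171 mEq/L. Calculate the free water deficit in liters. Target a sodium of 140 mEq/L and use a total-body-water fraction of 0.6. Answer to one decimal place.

6.6 L

TBW = 0.6 · 50 = 30 L
Free water deficit = TBW · (Na/140 − 1)
= 30 · (171/140 − 1)
= 30 · 0.2214
= 6.64 L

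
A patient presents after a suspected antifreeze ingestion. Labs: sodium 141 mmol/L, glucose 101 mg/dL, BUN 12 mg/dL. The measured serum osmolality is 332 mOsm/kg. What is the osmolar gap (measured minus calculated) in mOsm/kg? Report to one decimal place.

40.1 mOsm/kg

Calculated osmolality = 2·Na + glucose/18 + BUN/2.8
= 2·141 + 101/18 + 12/2.8
= 282 + 5.61 + 4.29
= 291.9 mOsm/kg ≈ 291.9 mOsm/kg
Osmolar gap = measured − calculated = 332 − 291.9 = 40.1 mOsm/kg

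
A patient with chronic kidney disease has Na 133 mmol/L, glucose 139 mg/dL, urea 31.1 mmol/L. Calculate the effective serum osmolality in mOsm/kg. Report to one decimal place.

Effective osmolality excludes urea (freely permeant across cell membranes):
2·Na + glucose/18
= 2·133 + 139/18
= 266 + 7.72
= 273.72 mOsm/kg

273.7 mOsm/kg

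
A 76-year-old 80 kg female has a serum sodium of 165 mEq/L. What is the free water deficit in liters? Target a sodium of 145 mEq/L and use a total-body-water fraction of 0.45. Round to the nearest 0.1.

TBW = 0.45 · 80 = 36 L
Free water deficit = TBW · (Na/145 − 1)
= 36 · (165/145 − 1)
= 36 · 0.1379
= 4.96 L

5.0 L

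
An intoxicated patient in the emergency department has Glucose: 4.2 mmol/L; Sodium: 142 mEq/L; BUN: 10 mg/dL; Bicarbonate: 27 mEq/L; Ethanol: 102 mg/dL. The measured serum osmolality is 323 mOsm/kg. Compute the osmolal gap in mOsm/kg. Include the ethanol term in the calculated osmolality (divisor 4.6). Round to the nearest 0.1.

Calculated osmolality = 2·Na + glucose + BUN/2.8 + ethanol/4.6
= 2·142 + 4.2 + 10/2.8 + 102/4.6
= 284 + 4.20 + 3.57 + 22.17
= 313.94 mOsm/kg ≈ 313.9 mOsm/kg
Osmolar gap = measured − calculated = 323 − 313.9 = 9.1 mOsm/kg

9.1 mOsm/kg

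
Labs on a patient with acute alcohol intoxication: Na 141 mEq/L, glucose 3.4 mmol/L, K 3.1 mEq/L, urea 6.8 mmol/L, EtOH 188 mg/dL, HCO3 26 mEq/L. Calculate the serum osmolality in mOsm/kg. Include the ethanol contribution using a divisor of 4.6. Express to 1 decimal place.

Calculated osmolality = 2·Na + glucose + urea + ethanol/4.6
= 2·141 + 3.4 + 6.8 + 188/4.6
= 282 + 3.40 + 6.80 + 40.87
= 333.07 mOsm/kg

333.1 mOsm/kg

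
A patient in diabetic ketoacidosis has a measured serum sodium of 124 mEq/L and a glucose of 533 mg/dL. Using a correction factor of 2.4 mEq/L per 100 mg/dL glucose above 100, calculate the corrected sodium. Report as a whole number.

Corrected Na = measured Na + 2.4 · (glucose − 100)/100
= 124 + 2.4 · (533 − 100)/100
= 124 + 10.4
= 134.4 mEq/L

134 mEq/L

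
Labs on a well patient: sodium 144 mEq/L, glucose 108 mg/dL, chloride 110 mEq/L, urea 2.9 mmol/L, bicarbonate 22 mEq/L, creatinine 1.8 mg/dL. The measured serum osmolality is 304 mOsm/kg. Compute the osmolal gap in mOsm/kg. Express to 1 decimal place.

Calculated osmolality = 2·Na + glucose/18 + urea
= 2·144 + 108/18 + 2.9
= 288 + 6 + 2.90
= 296.9 mOsm/kg ≈ 296.9 mOsm/kg
Osmolar gap = measured − calculated = 304 − 296.9 = 7.1 mOsm/kg

7.1 mOsm/kg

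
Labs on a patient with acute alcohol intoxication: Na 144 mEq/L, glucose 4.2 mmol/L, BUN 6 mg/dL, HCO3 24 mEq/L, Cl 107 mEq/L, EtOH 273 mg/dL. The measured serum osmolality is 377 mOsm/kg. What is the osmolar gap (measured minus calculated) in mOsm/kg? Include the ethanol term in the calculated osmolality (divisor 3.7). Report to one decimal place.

8.9 mOsm/kg

Calculated osmolality = 2·Na + glucose + BUN/2.8 + ethanol/3.7
= 2·144 + 4.2 + 6/2.8 + 273/3.7
= 288 + 4.20 + 2.14 + 73.78
= 368.12 mOsm/kg ≈ 368.1 mOsm/kg
Osmolar gap = measured − calculated = 377 − 368.1 = 8.9 mOsm/kg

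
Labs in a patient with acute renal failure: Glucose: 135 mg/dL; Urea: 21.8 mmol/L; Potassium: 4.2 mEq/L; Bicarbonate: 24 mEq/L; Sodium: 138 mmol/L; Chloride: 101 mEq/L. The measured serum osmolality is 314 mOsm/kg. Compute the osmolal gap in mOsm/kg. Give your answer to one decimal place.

8.7 mOsm/kg

Calculated osmolality = 2·Na + glucose/18 + urea
= 2·138 + 135/18 + 21.8
= 276 + 7.50 + 21.80
= 305.3 mOsm/kg ≈ 305.3 mOsm/kg
Osmolar gap = measured − calculated = 314 − 305.3 = 8.7 mOsm/kg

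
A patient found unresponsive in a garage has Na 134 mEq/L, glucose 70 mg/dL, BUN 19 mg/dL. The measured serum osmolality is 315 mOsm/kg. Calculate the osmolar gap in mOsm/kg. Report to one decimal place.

36.3 mOsm/kg

Calculated osmolality = 2·Na + glucose/18 + BUN/2.8
= 2·134 + 70/18 + 19/2.8
= 268 + 3.89 + 6.79
= 278.68 mOsm/kg ≈ 278.7 mOsm/kg
Osmolar gap = measured − calculated = 315 − 278.7 = 36.3 mOsm/kg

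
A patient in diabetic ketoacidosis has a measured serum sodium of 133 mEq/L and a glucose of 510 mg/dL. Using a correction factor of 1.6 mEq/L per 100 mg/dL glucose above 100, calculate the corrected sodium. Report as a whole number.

140 mEq/L

Corrected Na = measured Na + 1.6 · (glucose − 100)/100
= 133 + 1.6 · (510 − 100)/100
= 133 + 6.6
= 139.6 mEq/L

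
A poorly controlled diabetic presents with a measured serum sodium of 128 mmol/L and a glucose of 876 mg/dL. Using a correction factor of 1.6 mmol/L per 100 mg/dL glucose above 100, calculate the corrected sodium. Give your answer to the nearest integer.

140 mmol/L

Corrected Na = measured Na + 1.6 · (glucose − 100)/100
= 128 + 1.6 · (876 − 100)/100
= 128 + 12.4
= 140.4 mmol/L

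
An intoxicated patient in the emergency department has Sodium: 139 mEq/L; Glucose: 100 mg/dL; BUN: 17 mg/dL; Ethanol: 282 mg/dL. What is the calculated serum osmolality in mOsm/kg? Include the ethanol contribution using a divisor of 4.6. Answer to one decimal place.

Calculated osmolality = 2·Na + glucose/18 + BUN/2.8 + ethanol/4.6
= 2·139 + 100/18 + 17/2.8 + 282/4.6
= 278 + 5.56 + 6.07 + 61.30
= 350.93 mOsm/kg

350.9 mOsm/kg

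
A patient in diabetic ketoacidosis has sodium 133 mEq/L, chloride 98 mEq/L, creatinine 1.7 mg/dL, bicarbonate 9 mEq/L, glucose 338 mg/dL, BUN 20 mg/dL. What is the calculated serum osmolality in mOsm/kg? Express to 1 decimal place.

291.9 mOsm/kg

Calculated osmolality = 2·Na + glucose/18 + BUN/2.8
= 2·133 + 338/18 + 20/2.8
= 266 + 18.78 + 7.14
= 291.92 mOsm/kg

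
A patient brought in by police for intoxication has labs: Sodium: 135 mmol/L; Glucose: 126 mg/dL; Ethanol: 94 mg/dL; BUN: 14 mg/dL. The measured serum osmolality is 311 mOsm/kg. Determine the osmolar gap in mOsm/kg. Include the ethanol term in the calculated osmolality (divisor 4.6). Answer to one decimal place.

Calculated osmolality = 2·Na + glucose/18 + BUN/2.8 + ethanol/4.6
= 2·135 + 126/18 + 14/2.8 + 94/4.6
= 270 + 7 + 5 + 20.43
= 302.43 mOsm/kg ≈ 302.4 mOsm/kg
Osmolar gap = measured − calculated = 311 − 302.4 = 8.6 mOsm/kg

8.6 mOsm/kg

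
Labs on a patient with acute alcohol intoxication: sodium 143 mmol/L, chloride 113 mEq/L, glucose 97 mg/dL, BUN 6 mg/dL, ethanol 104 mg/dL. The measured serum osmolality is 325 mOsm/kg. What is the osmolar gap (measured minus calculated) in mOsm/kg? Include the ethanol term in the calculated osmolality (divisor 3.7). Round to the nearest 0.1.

Calculated osmolality = 2·Na + glucose/18 + BUN/2.8 + ethanol/3.7
= 2·143 + 97/18 + 6/2.8 + 104/3.7
= 286 + 5.39 + 2.14 + 28.11
= 321.64 mOsm/kg ≈ 321.6 mOsm/kg
Osmolar gap = measured − calculated = 325 − 321.6 = 3.4 mOsm/kg

3.4 mOsm/kg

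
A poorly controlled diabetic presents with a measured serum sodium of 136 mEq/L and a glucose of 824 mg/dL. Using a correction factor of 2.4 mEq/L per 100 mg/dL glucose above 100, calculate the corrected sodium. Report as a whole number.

Corrected Na = measured Na + 2.4 · (glucose − 100)/100
= 136 + 2.4 · (824 − 100)/100
= 136 + 17.4
= 153.4 mEq/L

153 mEq/L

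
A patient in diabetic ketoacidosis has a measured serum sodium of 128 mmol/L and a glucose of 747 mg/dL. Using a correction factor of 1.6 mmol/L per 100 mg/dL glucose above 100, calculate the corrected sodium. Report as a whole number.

138 mmol/L

Corrected Na = measured Na + 1.6 · (glucose − 100)/100
= 128 + 1.6 · (747 − 100)/100
= 128 + 10.4
= 138.4 mmol/L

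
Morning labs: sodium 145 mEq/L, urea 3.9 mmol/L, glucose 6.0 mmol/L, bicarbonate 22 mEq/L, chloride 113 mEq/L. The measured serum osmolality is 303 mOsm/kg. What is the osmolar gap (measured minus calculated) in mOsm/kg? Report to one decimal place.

Calculated osmolality = 2·Na + glucose + urea
= 2·145 + 6 + 3.9
= 290 + 6 + 3.90
= 299.9 mOsm/kg ≈ 299.9 mOsm/kg
Osmolar gap = measured − calculated = 303 − 299.9 = 3.1 mOsm/kg

3.1 mOsm/kg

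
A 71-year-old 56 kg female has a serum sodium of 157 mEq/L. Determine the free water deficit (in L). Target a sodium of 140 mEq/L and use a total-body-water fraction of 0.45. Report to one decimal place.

3.1 L

TBW = 0.45 · 56 = 25.2 L
Free water deficit = TBW · (Na/140 − 1)
= 25.2 · (157/140 − 1)
= 25.2 · 0.1214
= 3.06 L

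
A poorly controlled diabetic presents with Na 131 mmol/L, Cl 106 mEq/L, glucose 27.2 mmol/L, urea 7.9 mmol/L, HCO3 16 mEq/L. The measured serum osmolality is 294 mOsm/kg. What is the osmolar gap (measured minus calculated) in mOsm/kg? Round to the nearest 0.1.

-3.1 mOsm/kg

Calculated osmolality = 2·Na + glucose + urea
= 2·131 + 27.2 + 7.9
= 262 + 27.20 + 7.90
= 297.1 mOsm/kg ≈ 297.1 mOsm/kg
Osmolar gap = measured − calculated = 294 − 297.1 = -3.1 mOsm/kg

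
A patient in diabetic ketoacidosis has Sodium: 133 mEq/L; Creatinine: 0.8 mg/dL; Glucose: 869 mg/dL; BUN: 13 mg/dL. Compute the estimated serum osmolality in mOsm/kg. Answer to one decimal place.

318.9 mOsm/kg

Calculated osmolality = 2·Na + glucose/18 + BUN/2.8
= 2·133 + 869/18 + 13/2.8
= 266 + 48.28 + 4.64
= 318.92 mOsm/kg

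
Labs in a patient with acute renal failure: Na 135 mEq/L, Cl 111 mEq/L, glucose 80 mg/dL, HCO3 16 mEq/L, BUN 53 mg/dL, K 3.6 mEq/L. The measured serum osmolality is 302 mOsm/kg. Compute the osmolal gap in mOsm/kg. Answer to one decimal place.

8.6 mOsm/kg

Calculated osmolality = 2·Na + glucose/18 + BUN/2.8
= 2·135 + 80/18 + 53/2.8
= 270 + 4.44 + 18.93
= 293.37 mOsm/kg ≈ 293.4 mOsm/kg
Osmolar gap = measured − calculated = 302 − 293.4 = 8.6 mOsm/kg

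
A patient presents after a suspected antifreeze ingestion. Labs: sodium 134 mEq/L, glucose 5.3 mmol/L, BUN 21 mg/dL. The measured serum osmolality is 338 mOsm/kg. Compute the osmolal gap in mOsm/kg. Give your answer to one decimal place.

57.2 mOsm/kg

Calculated osmolality = 2·Na + glucose + BUN/2.8
= 2·134 + 5.3 + 21/2.8
= 268 + 5.30 + 7.50
= 280.8 mOsm/kg ≈ 280.8 mOsm/kg
Osmolar gap = measured − calculated = 338 − 280.8 = 57.2 mOsm/kg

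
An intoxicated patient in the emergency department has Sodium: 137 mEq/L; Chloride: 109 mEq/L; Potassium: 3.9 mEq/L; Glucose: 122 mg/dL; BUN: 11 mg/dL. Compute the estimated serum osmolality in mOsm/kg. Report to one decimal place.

284.7 mOsm/kg

Calculated osmolality = 2·Na + glucose/18 + BUN/2.8
= 2·137 + 122/18 + 11/2.8
= 274 + 6.78 + 3.93
= 284.71 mOsm/kg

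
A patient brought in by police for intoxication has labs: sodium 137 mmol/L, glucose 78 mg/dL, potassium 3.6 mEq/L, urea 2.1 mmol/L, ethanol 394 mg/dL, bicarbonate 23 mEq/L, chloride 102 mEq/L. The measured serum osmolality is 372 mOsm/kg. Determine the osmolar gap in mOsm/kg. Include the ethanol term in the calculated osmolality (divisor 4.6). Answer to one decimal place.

5.9 mOsm/kg

Calculated osmolality = 2·Na + glucose/18 + urea + ethanol/4.6
= 2·137 + 78/18 + 2.1 + 394/4.6
= 274 + 4.33 + 2.10 + 85.65
= 366.08 mOsm/kg ≈ 366.1 mOsm/kg
Osmolar gap = measured − calculated = 372 − 366.1 = 5.9 mOsm/kg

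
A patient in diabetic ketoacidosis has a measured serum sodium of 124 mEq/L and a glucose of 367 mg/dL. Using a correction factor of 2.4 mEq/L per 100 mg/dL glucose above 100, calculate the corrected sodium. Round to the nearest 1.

Corrected Na = measured Na + 2.4 · (glucose − 100)/100
= 124 + 2.4 · (367 − 100)/100
= 124 + 6.4
= 130.4 mEq/L

130 mEq/L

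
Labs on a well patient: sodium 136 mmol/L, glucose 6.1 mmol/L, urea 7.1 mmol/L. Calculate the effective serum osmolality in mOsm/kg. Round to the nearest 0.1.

278.1 mOsm/kg

Effective osmolality excludes urea (freely permeant across cell membranes):
2·Na + glucose
= 2·136 + 6.1
= 272 + 6.1
= 278.1 mOsm/kg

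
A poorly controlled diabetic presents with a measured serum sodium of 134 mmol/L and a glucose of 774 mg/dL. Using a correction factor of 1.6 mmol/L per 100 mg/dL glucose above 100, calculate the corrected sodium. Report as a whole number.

145 mmol/L

Corrected Na = measured Na + 1.6 · (glucose − 100)/100
= 134 + 1.6 · (774 − 100)/100
= 134 + 10.8
= 144.8 mmol/L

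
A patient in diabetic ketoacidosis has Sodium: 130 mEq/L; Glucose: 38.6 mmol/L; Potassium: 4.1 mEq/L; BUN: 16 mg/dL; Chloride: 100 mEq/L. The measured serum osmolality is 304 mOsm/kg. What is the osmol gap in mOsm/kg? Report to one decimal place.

Calculated osmolality = 2·Na + glucose + BUN/2.8
= 2·130 + 38.6 + 16/2.8
= 260 + 38.60 + 5.71
= 304.31 mOsm/kg ≈ 304.3 mOsm/kg
Osmolar gap = measured − calculated = 304 − 304.3 = -0.3 mOsm/kg

-0.3 mOsm/kg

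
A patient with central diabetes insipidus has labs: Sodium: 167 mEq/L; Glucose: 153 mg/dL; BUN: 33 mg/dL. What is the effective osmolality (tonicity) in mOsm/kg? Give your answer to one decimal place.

342.5 mOsm/kg

Effective osmolality excludes urea (freely permeant across cell membranes):
2·Na + glucose/18
= 2·167 + 153/18
= 334 + 8.5
= 342.5 mOsm/kg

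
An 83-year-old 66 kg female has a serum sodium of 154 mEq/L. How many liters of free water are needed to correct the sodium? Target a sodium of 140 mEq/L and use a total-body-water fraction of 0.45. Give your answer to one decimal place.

3.0 L

TBW = 0.45 · 66 = 29.7 L
Free water deficit = TBW · (Na/140 − 1)
= 29.7 · (154/140 − 1)
= 29.7 · 0.1
= 2.97 L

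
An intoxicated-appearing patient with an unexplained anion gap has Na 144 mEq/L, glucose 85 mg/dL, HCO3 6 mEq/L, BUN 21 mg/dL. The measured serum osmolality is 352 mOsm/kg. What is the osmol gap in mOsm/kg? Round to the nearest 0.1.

51.8 mOsm/kg

Calculated osmolality = 2·Na + glucose/18 + BUN/2.8
= 2·144 + 85/18 + 21/2.8
= 288 + 4.72 + 7.50
= 300.22 mOsm/kg ≈ 300.2 mOsm/kg
Osmolar gap = measured − calculated = 352 − 300.2 = 51.8 mOsm/kg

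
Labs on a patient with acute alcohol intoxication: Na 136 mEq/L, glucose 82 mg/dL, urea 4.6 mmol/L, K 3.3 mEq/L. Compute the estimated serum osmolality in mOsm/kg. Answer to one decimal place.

Calculated osmolality = 2·Na + glucose/18 + urea
= 2·136 + 82/18 + 4.6
= 272 + 4.56 + 4.60
= 281.16 mOsm/kg

281.2 mOsm/kg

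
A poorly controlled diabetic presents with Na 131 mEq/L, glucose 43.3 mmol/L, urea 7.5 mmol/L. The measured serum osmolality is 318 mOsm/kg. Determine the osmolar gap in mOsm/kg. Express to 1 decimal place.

Calculated osmolality = 2·Na + glucose + urea
= 2·131 + 43.3 + 7.5
= 262 + 43.30 + 7.50
= 312.8 mOsm/kg ≈ 312.8 mOsm/kg
Osmolar gap = measured − calculated = 318 − 312.8 = 5.2 mOsm/kg

5.2 mOsm/kg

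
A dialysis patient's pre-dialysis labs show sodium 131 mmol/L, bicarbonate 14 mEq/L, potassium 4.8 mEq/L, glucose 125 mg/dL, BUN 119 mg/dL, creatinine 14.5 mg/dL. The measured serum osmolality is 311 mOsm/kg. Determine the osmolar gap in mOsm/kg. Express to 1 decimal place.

Calculated osmolality = 2·Na + glucose/18 + BUN/2.8
= 2·131 + 125/18 + 119/2.8
= 262 + 6.94 + 42.50
= 311.44 mOsm/kg ≈ 311.4 mOsm/kg
Osmolar gap = measured − calculated = 311 − 311.4 = -0.4 mOsm/kg

-0.4 mOsm/kg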